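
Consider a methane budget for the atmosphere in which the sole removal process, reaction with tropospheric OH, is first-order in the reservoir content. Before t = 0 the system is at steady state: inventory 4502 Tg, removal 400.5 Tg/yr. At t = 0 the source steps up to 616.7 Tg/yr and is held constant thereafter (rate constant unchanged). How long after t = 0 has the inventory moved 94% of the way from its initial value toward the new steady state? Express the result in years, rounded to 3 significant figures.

τ = M₀/F₀ = 4502/400.5 = 11.24 yr.
The remaining gap fraction is e^(−t/τ); 94% covered ⇒ e^(−t/τ) = 0.0600.
t = −τ ln(0.0600) = 11.24 × 2.813 = 31.63 yr.

31.6 yr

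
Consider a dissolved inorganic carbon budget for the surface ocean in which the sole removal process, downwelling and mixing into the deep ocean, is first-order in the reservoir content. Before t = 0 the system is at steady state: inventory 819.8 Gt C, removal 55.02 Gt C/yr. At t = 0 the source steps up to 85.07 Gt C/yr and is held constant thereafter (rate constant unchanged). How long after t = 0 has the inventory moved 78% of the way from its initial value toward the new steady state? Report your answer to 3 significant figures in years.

22.6 yr

τ = M₀/F₀ = 819.8/55.02 = 14.90 yr.
The remaining gap fraction is e^(−t/τ); 78% covered ⇒ e^(−t/τ) = 0.220.
t = −τ ln(0.220) = 14.90 × 1.514 = 22.56 yr.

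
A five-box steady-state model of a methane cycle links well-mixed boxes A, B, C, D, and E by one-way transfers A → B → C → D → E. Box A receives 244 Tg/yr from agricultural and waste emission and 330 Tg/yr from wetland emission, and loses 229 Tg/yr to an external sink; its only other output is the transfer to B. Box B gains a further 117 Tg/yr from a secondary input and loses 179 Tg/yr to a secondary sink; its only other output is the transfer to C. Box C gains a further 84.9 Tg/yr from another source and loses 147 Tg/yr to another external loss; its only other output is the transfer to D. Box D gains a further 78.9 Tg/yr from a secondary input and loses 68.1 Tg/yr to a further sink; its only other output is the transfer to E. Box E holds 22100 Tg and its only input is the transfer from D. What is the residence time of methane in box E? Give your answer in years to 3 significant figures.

95.4 yr

Box A: F(A→B) = (244 + 330) − 229 = 345.00 Tg/yr.
Box B: F(B→C) = (345.00 + 117) − 179 = 283.00 Tg/yr.
Box C: F(C→D) = (283.00 + 84.9) − 147 = 220.90 Tg/yr.
Box D: F(D→E) = (220.90 + 78.9) − 68.1 = 231.70 Tg/yr.
Box E throughput = its input = 231.70 Tg/yr; τ = 22100 / 231.70 = 95.38 yr.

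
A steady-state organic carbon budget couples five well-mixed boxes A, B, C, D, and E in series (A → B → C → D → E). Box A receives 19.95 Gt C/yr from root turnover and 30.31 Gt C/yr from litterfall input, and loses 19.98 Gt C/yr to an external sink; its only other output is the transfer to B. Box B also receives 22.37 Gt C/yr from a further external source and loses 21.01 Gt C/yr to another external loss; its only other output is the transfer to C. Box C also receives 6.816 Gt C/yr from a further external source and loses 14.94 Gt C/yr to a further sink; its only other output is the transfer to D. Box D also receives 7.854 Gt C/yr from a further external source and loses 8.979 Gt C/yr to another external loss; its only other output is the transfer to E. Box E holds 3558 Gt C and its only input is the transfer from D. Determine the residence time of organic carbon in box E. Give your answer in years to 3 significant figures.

159 yr

Box A: F(A→B) = (19.95 + 30.31) − 19.98 = 30.280 Gt C/yr.
Box B: F(B→C) = (30.280 + 22.37) − 21.01 = 31.640 Gt C/yr.
Box C: F(C→D) = (31.640 + 6.816) − 14.94 = 23.516 Gt C/yr.
Box D: F(D→E) = (23.516 + 7.854) − 8.979 = 22.391 Gt C/yr.
Box E throughput = its input = 22.391 Gt C/yr; τ = 3558 / 22.391 = 158.9 yr.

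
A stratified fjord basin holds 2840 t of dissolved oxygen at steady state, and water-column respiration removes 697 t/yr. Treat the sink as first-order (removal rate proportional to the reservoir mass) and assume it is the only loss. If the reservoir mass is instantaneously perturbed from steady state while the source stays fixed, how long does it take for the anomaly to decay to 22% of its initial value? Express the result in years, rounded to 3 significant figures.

For a linear reservoir the anomaly decays as exp(−t/τ) with τ = M/F = 2840/697 = 4.075 yr.
exp(−t/τ) = 0.22 ⇒ t = −τ ln(0.22) = 4.075 × 1.514 = 6.169 yr.

6.17 yr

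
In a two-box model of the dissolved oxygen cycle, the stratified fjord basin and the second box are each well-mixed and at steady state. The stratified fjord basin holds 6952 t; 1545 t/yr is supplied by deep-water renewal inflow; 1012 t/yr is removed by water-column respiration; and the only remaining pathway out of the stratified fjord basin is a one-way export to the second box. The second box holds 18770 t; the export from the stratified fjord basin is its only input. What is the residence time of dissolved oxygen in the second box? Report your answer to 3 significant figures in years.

35.2 yr

Balance the stratified fjord basin: ΣF_in = 1545.0 t/yr.
Export to the second box = ΣF_in − (1012) = 533.00 t/yr.
At steady state the output of the second box equals its input, 533.00 t/yr.
τ = M / F = 18770 / 533.00 = 35.22 yr.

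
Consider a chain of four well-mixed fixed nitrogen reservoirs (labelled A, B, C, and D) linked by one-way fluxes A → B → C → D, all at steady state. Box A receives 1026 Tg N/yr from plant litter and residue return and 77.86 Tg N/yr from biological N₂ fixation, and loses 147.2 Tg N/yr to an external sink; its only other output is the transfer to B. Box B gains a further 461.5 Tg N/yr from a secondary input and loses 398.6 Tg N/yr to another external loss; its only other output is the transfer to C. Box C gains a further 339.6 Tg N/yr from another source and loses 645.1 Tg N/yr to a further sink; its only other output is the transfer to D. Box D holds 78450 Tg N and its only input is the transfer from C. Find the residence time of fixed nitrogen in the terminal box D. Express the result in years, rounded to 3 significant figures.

Box A: F(A→B) = (1026 + 77.86) − 147.2 = 956.66 Tg N/yr.
Box B: F(B→C) = (956.66 + 461.5) − 398.6 = 1019.6 Tg N/yr.
Box C: F(C→D) = (1019.6 + 339.6) − 645.1 = 714.06 Tg N/yr.
Box D throughput = its input = 714.06 Tg N/yr; τ = 78450 / 714.06 = 109.9 yr.

110 yr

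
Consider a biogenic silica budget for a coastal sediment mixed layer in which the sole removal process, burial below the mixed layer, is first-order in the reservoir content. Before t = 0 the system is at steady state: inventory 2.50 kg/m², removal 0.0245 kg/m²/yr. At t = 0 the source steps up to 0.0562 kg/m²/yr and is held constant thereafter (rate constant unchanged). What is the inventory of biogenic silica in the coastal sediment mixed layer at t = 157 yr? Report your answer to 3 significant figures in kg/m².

5.04 kg/m²

Residence time τ = M₀/F₀ = 102.0 yr. The eventual steady state is M_∞ = M₀·(F₁/F₀) = 2.50 × 0.0562/0.0245 = 5.7347 kg/m².
The anomaly ΔM(t) = M(t) − M_∞ decays as ΔM₀·e^(−t/τ) with ΔM₀ = 2.50 − 5.7347 = −3.235 kg/m².
At t = 157 yr, e^(−t/τ) = e^(−1.539) = 0.2147, so ΔM = −0.6944 kg/m² and M = 5.7347 − 0.6944 = 5.0403 kg/m².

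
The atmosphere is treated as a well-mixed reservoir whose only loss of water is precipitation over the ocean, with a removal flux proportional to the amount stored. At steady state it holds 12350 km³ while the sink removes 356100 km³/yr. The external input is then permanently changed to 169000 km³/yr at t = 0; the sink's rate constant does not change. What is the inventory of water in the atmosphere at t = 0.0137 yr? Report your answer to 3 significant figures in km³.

τ = M₀/F₀ = 12350/356100 = 0.03468 yr; rate constant k = 1/τ.
New steady state M_∞ = F₁/k = F₁·τ = 169000 × 0.03468 = 5861.1 km³.
M(t) = M_∞ + (M₀ − M_∞)·e^(−t/τ); t/τ = 0.0137/0.03468 = 0.3950, so e^(−t/τ) = 0.6737.
M(t) = 5861.1 + 6489 × 0.6737 = 10232 km³.

10200 km³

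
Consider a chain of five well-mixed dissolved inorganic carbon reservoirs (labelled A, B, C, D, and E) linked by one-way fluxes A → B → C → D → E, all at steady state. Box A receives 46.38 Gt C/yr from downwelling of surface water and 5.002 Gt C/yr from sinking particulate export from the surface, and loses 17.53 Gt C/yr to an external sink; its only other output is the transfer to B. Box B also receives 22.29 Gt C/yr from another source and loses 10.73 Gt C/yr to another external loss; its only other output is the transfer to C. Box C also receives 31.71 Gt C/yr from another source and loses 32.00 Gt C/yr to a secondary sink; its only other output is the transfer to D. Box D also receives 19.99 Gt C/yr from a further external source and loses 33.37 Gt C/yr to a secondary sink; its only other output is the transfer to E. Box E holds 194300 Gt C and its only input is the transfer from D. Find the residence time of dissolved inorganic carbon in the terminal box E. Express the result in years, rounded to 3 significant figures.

Box A: F(A→B) = (46.38 + 5.002) − 17.53 = 33.852 Gt C/yr.
Box B: F(B→C) = (33.852 + 22.29) − 10.73 = 45.412 Gt C/yr.
Box C: F(C→D) = (45.412 + 31.71) − 32.00 = 45.122 Gt C/yr.
Box D: F(D→E) = (45.122 + 19.99) − 33.37 = 31.742 Gt C/yr.
Box E throughput = its input = 31.742 Gt C/yr; τ = 194300 / 31.742 = 6121 yr.

6120 yr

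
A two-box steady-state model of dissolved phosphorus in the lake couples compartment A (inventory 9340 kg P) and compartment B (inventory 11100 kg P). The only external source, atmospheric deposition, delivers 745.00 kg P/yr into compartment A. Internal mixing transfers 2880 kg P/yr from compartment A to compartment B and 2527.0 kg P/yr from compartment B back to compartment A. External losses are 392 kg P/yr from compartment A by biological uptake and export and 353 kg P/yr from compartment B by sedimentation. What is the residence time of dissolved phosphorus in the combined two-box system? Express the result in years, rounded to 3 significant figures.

27.4 yr

For the system as a whole, the A↔B exchange is internal and contributes nothing to the throughput; only the external sinks remove mass.
M_total = 9340 + 11100 = 20440 kg P.
ΣF_external_out = 392 + 353 = 745.00 kg P/yr.
τ = M_total / ΣF_ext = 20440 / 745.00 = 27.44 yr.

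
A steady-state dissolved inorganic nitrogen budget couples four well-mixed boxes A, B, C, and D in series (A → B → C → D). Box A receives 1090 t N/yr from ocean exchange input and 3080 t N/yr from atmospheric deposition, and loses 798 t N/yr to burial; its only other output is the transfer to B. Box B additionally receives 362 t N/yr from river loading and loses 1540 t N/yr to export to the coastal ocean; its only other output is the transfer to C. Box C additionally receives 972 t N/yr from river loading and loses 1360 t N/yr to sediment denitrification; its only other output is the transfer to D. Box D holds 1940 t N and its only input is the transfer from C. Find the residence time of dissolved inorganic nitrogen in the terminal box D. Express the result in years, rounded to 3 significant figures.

Box A: F(A→B) = (1090 + 3080) − 798 = 3372.0 t N/yr.
Box B: F(B→C) = (3372.0 + 362) − 1540 = 2194.0 t N/yr.
Box C: F(C→D) = (2194.0 + 972) − 1360 = 1806.0 t N/yr.
Box D throughput = its input = 1806.0 t N/yr; τ = 1940 / 1806.0 = 1.074 yr.

1.07 yr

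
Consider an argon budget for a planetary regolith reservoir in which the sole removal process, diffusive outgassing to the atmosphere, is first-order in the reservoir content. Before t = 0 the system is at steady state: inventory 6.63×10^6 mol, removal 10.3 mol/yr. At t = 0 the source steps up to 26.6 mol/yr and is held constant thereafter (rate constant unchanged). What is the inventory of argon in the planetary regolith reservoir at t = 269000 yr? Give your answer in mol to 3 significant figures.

1.02×10^7 mol

The sink rate constant is k = F₀/M₀ = 10.3/6.63×10^6 = 1.554×10^-6 yr⁻¹.
Solving dM/dt = F₁ − kM with M(0) = M₀ gives M(t) = F₁/k + (M₀ − F₁/k)·e^(−kt).
F₁/k = 26.6/1.554×10^-6 = 1.7122×10^7 mol; kt = 1.554×10^-6 × 269000 = 0.4179, e^(−kt) = 0.6584.
M(269000) = 1.7122×10^7 + (6.63×10^6 − 1.7122×10^7) × 0.6584 = 1.7122×10^7 − 6.908×10^6 = 1.0214×10^7 mol.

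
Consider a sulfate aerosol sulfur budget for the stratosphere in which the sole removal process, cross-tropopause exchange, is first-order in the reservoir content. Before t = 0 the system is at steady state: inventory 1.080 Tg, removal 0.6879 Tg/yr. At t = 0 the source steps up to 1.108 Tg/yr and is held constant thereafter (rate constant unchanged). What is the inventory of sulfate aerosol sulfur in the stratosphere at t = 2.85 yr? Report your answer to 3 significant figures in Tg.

Residence time τ = M₀/F₀ = 1.570 yr. The eventual steady state is M_∞ = M₀·(F₁/F₀) = 1.080 × 1.108/0.6879 = 1.7396 Tg.
The anomaly ΔM(t) = M(t) − M_∞ decays as ΔM₀·e^(−t/τ) with ΔM₀ = 1.080 − 1.7396 = −0.6596 Tg.
At t = 2.85 yr, e^(−t/τ) = e^(−1.815) = 0.1628, so ΔM = −0.1074 Tg and M = 1.7396 − 0.1074 = 1.6322 Tg.

1.63 Tg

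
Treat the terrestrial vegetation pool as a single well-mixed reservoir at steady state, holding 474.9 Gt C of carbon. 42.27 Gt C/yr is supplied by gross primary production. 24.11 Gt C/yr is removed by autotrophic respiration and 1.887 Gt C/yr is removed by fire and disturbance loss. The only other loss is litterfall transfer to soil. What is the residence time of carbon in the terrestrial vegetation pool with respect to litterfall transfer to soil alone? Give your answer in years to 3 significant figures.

At steady state ΣF_in = ΣF_out.
ΣF_in = 42.270 Gt C/yr.
Litterfall transfer to soil flux = ΣF_in − (24.11 + 1.887) = 42.270 − 26.00 = 16.27 Gt C/yr.
τ = M / F = 474.9 / 16.27 = 29.18 yr.

29.2 yr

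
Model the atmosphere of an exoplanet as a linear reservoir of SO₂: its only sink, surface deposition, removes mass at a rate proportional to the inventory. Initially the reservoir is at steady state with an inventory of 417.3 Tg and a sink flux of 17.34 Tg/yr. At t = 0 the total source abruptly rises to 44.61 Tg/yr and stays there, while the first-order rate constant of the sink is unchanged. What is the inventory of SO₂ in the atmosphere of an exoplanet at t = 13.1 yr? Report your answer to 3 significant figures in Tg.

693 Tg

The sink rate constant is k = F₀/M₀ = 17.34/417.3 = 0.04155 yr⁻¹.
Solving dM/dt = F₁ − kM with M(0) = M₀ gives M(t) = F₁/k + (M₀ − F₁/k)·e^(−kt).
F₁/k = 44.61/0.04155 = 1073.6 Tg; kt = 0.04155 × 13.1 = 0.5443, e^(−kt) = 0.5802.
M(13.1) = 1073.6 + (417.3 − 1073.6) × 0.5802 = 1073.6 − 380.8 = 692.79 Tg.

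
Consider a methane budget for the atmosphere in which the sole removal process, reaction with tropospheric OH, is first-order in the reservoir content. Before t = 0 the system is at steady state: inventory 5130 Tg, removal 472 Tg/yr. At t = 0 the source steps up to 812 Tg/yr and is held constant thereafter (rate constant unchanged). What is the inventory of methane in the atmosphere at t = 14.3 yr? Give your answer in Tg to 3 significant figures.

7830 Tg

τ = M₀/F₀ = 5130/472 = 10.87 yr; rate constant k = 1/τ.
New steady state M_∞ = F₁/k = F₁·τ = 812 × 10.87 = 8825.3 Tg.
M(t) = M_∞ + (M₀ − M_∞)·e^(−t/τ); t/τ = 14.3/10.87 = 1.316, so e^(−t/τ) = 0.2683.
M(t) = 8825.3 − 3695 × 0.2683 = 7833.9 Tg.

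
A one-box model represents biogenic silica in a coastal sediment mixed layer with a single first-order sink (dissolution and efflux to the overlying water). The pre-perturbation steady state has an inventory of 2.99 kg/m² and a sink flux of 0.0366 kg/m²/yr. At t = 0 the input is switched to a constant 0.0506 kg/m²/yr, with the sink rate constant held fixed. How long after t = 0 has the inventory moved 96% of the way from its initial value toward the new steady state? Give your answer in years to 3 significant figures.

τ = M₀/F₀ = 2.99/0.0366 = 81.69 yr.
The remaining gap fraction is e^(−t/τ); 96% covered ⇒ e^(−t/τ) = 0.0400.
t = −τ ln(0.0400) = 81.69 × 3.219 = 263.0 yr.

263 yr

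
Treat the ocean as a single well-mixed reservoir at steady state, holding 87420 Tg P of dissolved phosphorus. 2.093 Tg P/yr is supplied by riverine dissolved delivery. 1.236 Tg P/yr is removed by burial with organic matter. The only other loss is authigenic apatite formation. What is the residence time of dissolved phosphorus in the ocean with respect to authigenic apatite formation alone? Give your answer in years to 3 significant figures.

At steady state ΣF_in = ΣF_out.
ΣF_in = 2.0930 Tg P/yr.
Authigenic apatite formation flux = ΣF_in − (1.236) = 2.0930 − 1.236 = 0.8570 Tg P/yr.
τ = M / F = 87420 / 0.8570 = 102000 yr.

102000 yr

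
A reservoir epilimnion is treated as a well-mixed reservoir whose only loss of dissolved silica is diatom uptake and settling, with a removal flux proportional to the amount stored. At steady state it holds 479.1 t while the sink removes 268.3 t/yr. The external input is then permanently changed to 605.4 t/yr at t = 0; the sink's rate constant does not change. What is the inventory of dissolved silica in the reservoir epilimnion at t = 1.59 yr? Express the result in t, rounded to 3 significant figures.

834 t

Residence time τ = M₀/F₀ = 1.786 yr. The eventual steady state is M_∞ = M₀·(F₁/F₀) = 479.1 × 605.4/268.3 = 1081.1 t.
The anomaly ΔM(t) = M(t) − M_∞ decays as ΔM₀·e^(−t/τ) with ΔM₀ = 479.1 − 1081.1 = −602.0 t.
At t = 1.59 yr, e^(−t/τ) = e^(−0.8904) = 0.4105, so ΔM = −247.1 t and M = 1081.1 − 247.1 = 833.96 t.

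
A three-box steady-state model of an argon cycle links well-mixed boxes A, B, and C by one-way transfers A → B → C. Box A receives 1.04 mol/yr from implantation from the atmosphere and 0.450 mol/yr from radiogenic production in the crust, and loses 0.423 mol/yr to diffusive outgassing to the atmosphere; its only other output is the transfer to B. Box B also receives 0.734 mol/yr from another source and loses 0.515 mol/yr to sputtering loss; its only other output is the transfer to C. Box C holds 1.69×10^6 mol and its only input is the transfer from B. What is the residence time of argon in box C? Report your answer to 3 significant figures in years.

1.31×10^6 yr

Box A: F(A→B) = (1.04 + 0.450) − 0.423 = 1.0670 mol/yr.
Box B: F(B→C) = (1.0670 + 0.734) − 0.515 = 1.2860 mol/yr.
Box C throughput = its input = 1.2860 mol/yr; τ = 1.69×10^6 / 1.2860 = 1.314×10^6 yr.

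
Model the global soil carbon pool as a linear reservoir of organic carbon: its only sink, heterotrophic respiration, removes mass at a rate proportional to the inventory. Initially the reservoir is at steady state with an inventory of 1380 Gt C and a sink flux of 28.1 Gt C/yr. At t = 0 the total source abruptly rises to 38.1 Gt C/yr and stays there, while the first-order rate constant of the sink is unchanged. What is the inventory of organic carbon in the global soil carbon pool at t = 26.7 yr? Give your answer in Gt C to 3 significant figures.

1590 Gt C

Residence time τ = M₀/F₀ = 49.11 yr. The eventual steady state is M_∞ = M₀·(F₁/F₀) = 1380 × 38.1/28.1 = 1871.1 Gt C.
The anomaly ΔM(t) = M(t) − M_∞ decays as ΔM₀·e^(−t/τ) with ΔM₀ = 1380 − 1871.1 = −491.1 Gt C.
At t = 26.7 yr, e^(−t/τ) = e^(−0.5437) = 0.5806, so ΔM = −285.1 Gt C and M = 1871.1 − 285.1 = 1586.0 Gt C.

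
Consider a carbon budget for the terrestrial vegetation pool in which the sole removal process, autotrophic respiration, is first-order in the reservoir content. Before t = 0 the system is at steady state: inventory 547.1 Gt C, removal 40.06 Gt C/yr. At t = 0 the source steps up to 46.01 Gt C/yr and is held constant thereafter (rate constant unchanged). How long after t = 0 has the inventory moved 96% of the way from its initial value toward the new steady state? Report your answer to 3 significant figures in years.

τ = M₀/F₀ = 547.1/40.06 = 13.66 yr.
The remaining gap fraction is e^(−t/τ); 96% covered ⇒ e^(−t/τ) = 0.0400.
t = −τ ln(0.0400) = 13.66 × 3.219 = 43.96 yr.

44.0 yr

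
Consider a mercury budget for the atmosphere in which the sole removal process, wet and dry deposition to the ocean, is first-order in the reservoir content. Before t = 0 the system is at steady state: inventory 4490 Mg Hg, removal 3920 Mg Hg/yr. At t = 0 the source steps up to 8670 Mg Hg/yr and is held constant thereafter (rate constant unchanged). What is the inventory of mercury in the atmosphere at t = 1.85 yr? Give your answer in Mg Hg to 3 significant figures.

τ = M₀/F₀ = 4490/3920 = 1.145 yr; rate constant k = 1/τ.
New steady state M_∞ = F₁/k = F₁·τ = 8670 × 1.145 = 9930.7 Mg Hg.
M(t) = M_∞ + (M₀ − M_∞)·e^(−t/τ); t/τ = 1.85/1.145 = 1.615, so e^(−t/τ) = 0.1989.
M(t) = 9930.7 − 5441 × 0.1989 = 8848.7 Mg Hg.

8850 Mg Hg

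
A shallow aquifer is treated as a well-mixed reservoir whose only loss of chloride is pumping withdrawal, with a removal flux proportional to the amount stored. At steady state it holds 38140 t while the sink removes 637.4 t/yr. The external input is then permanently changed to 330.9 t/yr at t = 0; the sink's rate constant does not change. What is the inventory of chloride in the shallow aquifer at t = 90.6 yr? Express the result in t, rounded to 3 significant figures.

23800 t

Residence time τ = M₀/F₀ = 59.84 yr. The eventual steady state is M_∞ = M₀·(F₁/F₀) = 38140 × 330.9/637.4 = 19800 t.
The anomaly ΔM(t) = M(t) − M_∞ decays as ΔM₀·e^(−t/τ) with ΔM₀ = 38140 − 19800 = 18340 t.
At t = 90.6 yr, e^(−t/τ) = e^(−1.514) = 0.2200, so ΔM = 4035 t and M = 19800 + 4035 = 23835 t.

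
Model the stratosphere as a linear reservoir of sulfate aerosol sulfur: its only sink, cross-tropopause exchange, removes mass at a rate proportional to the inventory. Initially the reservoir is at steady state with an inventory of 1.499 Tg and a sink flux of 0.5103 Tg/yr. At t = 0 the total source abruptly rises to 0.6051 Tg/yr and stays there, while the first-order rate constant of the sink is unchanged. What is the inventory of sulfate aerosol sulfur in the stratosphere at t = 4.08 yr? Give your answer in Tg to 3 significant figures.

1.71 Tg

Residence time τ = M₀/F₀ = 2.937 yr. The eventual steady state is M_∞ = M₀·(F₁/F₀) = 1.499 × 0.6051/0.5103 = 1.7775 Tg.
The anomaly ΔM(t) = M(t) − M_∞ decays as ΔM₀·e^(−t/τ) with ΔM₀ = 1.499 − 1.7775 = −0.2785 Tg.
At t = 4.08 yr, e^(−t/τ) = e^(−1.389) = 0.2493, so ΔM = −0.06943 Tg and M = 1.7775 − 0.06943 = 1.7080 Tg.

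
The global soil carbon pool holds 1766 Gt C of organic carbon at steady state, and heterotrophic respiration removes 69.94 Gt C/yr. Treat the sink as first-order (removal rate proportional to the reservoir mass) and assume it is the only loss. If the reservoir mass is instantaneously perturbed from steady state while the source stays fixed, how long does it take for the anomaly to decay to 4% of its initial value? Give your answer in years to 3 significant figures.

81.3 yr

For a linear reservoir the anomaly decays as exp(−t/τ) with τ = M/F = 1766/69.94 = 25.25 yr.
exp(−t/τ) = 0.04 ⇒ t = −τ ln(0.04) = 25.25 × 3.219 = 81.28 yr.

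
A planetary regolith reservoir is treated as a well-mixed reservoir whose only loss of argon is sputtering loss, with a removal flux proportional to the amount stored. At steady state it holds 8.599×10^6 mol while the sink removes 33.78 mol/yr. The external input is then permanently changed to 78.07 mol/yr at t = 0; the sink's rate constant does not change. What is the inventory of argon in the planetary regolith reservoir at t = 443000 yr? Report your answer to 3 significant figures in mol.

1.79×10^7 mol

Residence time τ = M₀/F₀ = 254600 yr. The eventual steady state is M_∞ = M₀·(F₁/F₀) = 8.599×10^6 × 78.07/33.78 = 1.9873×10^7 mol.
The anomaly ΔM(t) = M(t) − M_∞ decays as ΔM₀·e^(−t/τ) with ΔM₀ = 8.599×10^6 − 1.9873×10^7 = −1.127×10^7 mol.
At t = 443000 yr, e^(−t/τ) = e^(−1.740) = 0.1755, so ΔM = −1.978×10^6 mol and M = 1.9873×10^7 − 1.978×10^6 = 1.7895×10^7 mol.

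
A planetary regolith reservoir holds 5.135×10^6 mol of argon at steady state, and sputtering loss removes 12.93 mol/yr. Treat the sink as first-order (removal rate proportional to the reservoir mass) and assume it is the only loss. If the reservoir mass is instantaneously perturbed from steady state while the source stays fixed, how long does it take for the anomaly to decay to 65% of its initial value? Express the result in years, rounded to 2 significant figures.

170000 yr

For a linear reservoir the anomaly decays as exp(−t/τ) with τ = M/F = 5.135×10^6/12.93 = 397100 yr.
exp(−t/τ) = 0.65 ⇒ t = −τ ln(0.65) = 397100 × 0.4308 = 171100 yr.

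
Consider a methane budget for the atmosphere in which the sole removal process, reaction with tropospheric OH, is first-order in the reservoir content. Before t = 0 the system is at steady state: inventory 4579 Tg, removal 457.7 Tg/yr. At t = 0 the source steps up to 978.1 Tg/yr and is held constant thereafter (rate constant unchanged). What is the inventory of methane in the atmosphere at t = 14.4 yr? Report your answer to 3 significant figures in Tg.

8550 Tg

Residence time τ = M₀/F₀ = 10.00 yr. The eventual steady state is M_∞ = M₀·(F₁/F₀) = 4579 × 978.1/457.7 = 9785.3 Tg.
The anomaly ΔM(t) = M(t) − M_∞ decays as ΔM₀·e^(−t/τ) with ΔM₀ = 4579 − 9785.3 = −5206 Tg.
At t = 14.4 yr, e^(−t/τ) = e^(−1.439) = 0.2371, so ΔM = −1234 Tg and M = 9785.3 − 1234 = 8551.0 Tg.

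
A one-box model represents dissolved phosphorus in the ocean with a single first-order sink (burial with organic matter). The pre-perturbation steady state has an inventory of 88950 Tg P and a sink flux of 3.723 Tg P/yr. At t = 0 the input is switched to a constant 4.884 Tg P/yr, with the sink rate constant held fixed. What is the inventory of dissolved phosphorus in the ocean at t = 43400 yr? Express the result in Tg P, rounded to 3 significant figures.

112000 Tg P

Residence time τ = M₀/F₀ = 23890 yr. The eventual steady state is M_∞ = M₀·(F₁/F₀) = 88950 × 4.884/3.723 = 116690 Tg P.
The anomaly ΔM(t) = M(t) − M_∞ decays as ΔM₀·e^(−t/τ) with ΔM₀ = 88950 − 116690 = −27740 Tg P.
At t = 43400 yr, e^(−t/τ) = e^(−1.817) = 0.1626, so ΔM = −4510 Tg P and M = 116690 − 4510 = 112180 Tg P.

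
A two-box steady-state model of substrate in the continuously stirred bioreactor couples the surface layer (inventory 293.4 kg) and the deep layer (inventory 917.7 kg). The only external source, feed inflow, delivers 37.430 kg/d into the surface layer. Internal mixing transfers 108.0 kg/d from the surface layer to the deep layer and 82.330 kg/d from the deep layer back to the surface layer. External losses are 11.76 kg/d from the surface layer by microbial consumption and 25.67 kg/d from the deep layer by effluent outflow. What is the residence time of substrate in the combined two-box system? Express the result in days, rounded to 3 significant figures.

Treat the two boxes together as one reservoir: the mixing fluxes between them are internal recycling, so τ = ΣM / Σ(external losses).
M_total = 293.4 + 917.7 = 1211.1 kg.
ΣF_external_out = 11.76 + 25.67 = 37.430 kg/d.
τ = M_total / ΣF_ext = 1211.1 / 37.430 = 32.36 d.

32.4 d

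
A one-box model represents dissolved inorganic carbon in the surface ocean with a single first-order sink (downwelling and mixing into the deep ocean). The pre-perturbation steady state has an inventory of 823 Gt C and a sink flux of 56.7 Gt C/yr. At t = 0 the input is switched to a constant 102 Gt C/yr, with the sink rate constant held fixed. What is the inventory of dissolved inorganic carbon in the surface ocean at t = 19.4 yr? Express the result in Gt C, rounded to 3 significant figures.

1310 Gt C

Residence time τ = M₀/F₀ = 14.51 yr. The eventual steady state is M_∞ = M₀·(F₁/F₀) = 823 × 102/56.7 = 1480.5 Gt C.
The anomaly ΔM(t) = M(t) − M_∞ decays as ΔM₀·e^(−t/τ) with ΔM₀ = 823 − 1480.5 = −657.5 Gt C.
At t = 19.4 yr, e^(−t/τ) = e^(−1.337) = 0.2628, so ΔM = −172.8 Gt C and M = 1480.5 − 172.8 = 1307.8 Gt C.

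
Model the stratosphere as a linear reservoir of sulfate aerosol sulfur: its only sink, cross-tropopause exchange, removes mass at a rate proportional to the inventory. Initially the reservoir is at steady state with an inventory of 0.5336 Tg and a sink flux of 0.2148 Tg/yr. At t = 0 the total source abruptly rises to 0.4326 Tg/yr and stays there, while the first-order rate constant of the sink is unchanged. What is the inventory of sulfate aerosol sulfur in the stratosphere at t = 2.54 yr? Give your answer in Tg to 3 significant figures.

τ = M₀/F₀ = 0.5336/0.2148 = 2.484 yr; rate constant k = 1/τ.
New steady state M_∞ = F₁/k = F₁·τ = 0.4326 × 2.484 = 1.0747 Tg.
M(t) = M_∞ + (M₀ − M_∞)·e^(−t/τ); t/τ = 2.54/2.484 = 1.022, so e^(−t/τ) = 0.3597.
M(t) = 1.0747 − 0.5411 × 0.3597 = 0.88003 Tg.

0.880 Tg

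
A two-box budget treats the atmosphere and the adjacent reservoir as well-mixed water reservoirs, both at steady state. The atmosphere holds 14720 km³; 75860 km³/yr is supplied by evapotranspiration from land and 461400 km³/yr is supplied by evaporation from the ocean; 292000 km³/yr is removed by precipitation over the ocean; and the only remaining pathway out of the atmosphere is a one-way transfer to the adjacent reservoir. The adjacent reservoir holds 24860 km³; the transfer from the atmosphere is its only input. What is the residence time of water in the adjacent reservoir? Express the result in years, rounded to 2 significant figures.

0.10 yr

Balance the atmosphere: ΣF_in = 75860 + 461400 = 537260 km³/yr.
Transfer to the adjacent reservoir = ΣF_in − (292000) = 245260 km³/yr.
At steady state the output of the adjacent reservoir equals its input, 245260 km³/yr.
τ = M / F = 24860 / 245260 = 0.1014 yr.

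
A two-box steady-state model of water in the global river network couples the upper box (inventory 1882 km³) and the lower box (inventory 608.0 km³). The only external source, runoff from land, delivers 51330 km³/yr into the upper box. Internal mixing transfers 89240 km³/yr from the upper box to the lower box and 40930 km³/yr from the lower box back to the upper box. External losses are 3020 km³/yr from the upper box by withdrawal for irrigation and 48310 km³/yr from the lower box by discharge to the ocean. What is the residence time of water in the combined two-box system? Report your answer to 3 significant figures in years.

0.0485 yr

For the system as a whole, the A↔B exchange is internal and contributes nothing to the throughput; only the external sinks remove mass.
M_total = 1882 + 608.0 = 2490.0 km³.
ΣF_external_out = 3020 + 48310 = 51330 km³/yr.
τ = M_total / ΣF_ext = 2490.0 / 51330 = 0.04851 yr.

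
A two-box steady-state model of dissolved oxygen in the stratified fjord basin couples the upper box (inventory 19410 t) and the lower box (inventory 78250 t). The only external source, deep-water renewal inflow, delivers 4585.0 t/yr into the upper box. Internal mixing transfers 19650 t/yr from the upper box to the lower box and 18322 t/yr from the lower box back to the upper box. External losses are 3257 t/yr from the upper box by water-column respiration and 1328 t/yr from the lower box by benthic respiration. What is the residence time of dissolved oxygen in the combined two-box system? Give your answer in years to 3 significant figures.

Treat the two boxes together as one reservoir: the mixing fluxes between them are internal recycling, so τ = ΣM / Σ(external losses).
M_total = 19410 + 78250 = 97660 t.
ΣF_external_out = 3257 + 1328 = 4585.0 t/yr.
τ = M_total / ΣF_ext = 97660 / 4585.0 = 21.30 yr.

21.3 yr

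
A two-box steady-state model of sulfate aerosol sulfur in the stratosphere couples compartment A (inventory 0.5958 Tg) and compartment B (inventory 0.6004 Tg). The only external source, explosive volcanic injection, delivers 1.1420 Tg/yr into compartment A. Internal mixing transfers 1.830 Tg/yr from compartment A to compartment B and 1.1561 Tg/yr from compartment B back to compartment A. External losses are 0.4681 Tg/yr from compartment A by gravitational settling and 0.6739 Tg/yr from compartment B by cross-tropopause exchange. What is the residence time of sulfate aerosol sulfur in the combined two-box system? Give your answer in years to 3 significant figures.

1.05 yr

Residence time in the combined system uses the total inventory and the total *external* removal — internal exchanges between the two boxes cancel.
M_total = 0.5958 + 0.6004 = 1.1962 Tg.
ΣF_external_out = 0.4681 + 0.6739 = 1.1420 Tg/yr.
τ = M_total / ΣF_ext = 1.1962 / 1.1420 = 1.047 yr.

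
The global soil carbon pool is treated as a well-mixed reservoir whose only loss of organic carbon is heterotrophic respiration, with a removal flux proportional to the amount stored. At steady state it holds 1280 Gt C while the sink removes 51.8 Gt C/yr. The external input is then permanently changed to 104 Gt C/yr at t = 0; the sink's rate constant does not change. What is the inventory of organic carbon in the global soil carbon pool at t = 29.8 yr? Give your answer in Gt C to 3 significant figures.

Residence time τ = M₀/F₀ = 24.71 yr. The eventual steady state is M_∞ = M₀·(F₁/F₀) = 1280 × 104/51.8 = 2569.9 Gt C.
The anomaly ΔM(t) = M(t) − M_∞ decays as ΔM₀·e^(−t/τ) with ΔM₀ = 1280 − 2569.9 = −1290 Gt C.
At t = 29.8 yr, e^(−t/τ) = e^(−1.206) = 0.2994, so ΔM = −386.2 Gt C and M = 2569.9 − 386.2 = 2183.7 Gt C.

2180 Gt C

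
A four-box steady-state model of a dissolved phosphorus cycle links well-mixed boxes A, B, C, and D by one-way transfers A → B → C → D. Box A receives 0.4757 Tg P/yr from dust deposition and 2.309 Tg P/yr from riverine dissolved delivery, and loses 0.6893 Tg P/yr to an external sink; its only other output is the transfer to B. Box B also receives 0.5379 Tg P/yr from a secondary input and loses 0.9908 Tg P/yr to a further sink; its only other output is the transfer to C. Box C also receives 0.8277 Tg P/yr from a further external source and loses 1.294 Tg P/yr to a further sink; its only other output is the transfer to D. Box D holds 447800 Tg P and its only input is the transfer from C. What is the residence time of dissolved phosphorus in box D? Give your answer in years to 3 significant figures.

381000 yr

Box A: F(A→B) = (0.4757 + 2.309) − 0.6893 = 2.0954 Tg P/yr.
Box B: F(B→C) = (2.0954 + 0.5379) − 0.9908 = 1.6425 Tg P/yr.
Box C: F(C→D) = (1.6425 + 0.8277) − 1.294 = 1.1762 Tg P/yr.
Box D throughput = its input = 1.1762 Tg P/yr; τ = 447800 / 1.1762 = 380700 yr.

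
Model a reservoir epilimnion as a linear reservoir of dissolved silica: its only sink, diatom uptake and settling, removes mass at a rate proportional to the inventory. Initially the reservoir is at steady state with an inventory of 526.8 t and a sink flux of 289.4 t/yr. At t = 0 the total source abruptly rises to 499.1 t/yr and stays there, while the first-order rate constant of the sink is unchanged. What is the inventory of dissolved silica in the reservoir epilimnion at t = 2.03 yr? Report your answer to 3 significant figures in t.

783 t

Residence time τ = M₀/F₀ = 1.820 yr. The eventual steady state is M_∞ = M₀·(F₁/F₀) = 526.8 × 499.1/289.4 = 908.52 t.
The anomaly ΔM(t) = M(t) − M_∞ decays as ΔM₀·e^(−t/τ) with ΔM₀ = 526.8 − 908.52 = −381.7 t.
At t = 2.03 yr, e^(−t/τ) = e^(−1.115) = 0.3279, so ΔM = −125.1 t and M = 908.52 − 125.1 = 783.37 t.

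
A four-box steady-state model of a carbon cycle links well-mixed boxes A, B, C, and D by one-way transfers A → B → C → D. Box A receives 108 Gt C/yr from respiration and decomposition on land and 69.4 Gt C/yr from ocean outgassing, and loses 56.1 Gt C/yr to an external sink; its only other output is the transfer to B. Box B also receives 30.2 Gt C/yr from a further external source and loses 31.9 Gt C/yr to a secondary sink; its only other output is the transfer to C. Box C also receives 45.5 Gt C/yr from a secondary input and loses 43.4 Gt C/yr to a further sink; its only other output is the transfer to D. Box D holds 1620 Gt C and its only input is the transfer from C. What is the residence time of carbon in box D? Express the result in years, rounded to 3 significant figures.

Box A: F(A→B) = (108 + 69.4) − 56.1 = 121.30 Gt C/yr.
Box B: F(B→C) = (121.30 + 30.2) − 31.9 = 119.60 Gt C/yr.
Box C: F(C→D) = (119.60 + 45.5) − 43.4 = 121.70 Gt C/yr.
Box D throughput = its input = 121.70 Gt C/yr; τ = 1620 / 121.70 = 13.31 yr.

13.3 yr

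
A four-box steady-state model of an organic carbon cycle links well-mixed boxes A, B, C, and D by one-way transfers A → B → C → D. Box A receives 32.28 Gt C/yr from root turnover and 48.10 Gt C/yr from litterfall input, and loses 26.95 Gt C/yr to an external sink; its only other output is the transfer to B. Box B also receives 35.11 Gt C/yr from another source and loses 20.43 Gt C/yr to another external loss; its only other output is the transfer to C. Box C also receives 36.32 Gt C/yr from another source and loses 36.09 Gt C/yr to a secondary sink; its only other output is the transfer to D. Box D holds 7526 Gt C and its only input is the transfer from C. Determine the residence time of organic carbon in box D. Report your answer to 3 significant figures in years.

110 yr

Box A: F(A→B) = (32.28 + 48.10) − 26.95 = 53.430 Gt C/yr.
Box B: F(B→C) = (53.430 + 35.11) − 20.43 = 68.110 Gt C/yr.
Box C: F(C→D) = (68.110 + 36.32) − 36.09 = 68.340 Gt C/yr.
Box D throughput = its input = 68.340 Gt C/yr; τ = 7526 / 68.340 = 110.1 yr.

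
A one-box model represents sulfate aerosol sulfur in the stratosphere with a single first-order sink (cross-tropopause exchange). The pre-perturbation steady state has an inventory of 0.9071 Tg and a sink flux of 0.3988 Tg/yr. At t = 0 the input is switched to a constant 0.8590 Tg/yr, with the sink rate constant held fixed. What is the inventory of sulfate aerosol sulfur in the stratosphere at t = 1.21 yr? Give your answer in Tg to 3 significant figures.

τ = M₀/F₀ = 0.9071/0.3988 = 2.275 yr; rate constant k = 1/τ.
New steady state M_∞ = F₁/k = F₁·τ = 0.8590 × 2.275 = 1.9539 Tg.
M(t) = M_∞ + (M₀ − M_∞)·e^(−t/τ); t/τ = 1.21/2.275 = 0.5320, so e^(−t/τ) = 0.5874.
M(t) = 1.9539 − 1.047 × 0.5874 = 1.3389 Tg.

1.34 Tg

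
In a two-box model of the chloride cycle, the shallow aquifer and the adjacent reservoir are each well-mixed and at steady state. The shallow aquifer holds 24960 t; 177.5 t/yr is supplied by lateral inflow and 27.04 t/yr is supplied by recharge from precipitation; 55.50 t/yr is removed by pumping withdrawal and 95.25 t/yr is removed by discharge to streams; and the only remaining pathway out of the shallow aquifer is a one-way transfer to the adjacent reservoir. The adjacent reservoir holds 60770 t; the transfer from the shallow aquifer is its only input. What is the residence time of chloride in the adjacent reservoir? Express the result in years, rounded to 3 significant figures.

1130 yr

Balance the shallow aquifer: ΣF_in = 177.5 + 27.04 = 204.54 t/yr.
Transfer to the adjacent reservoir = ΣF_in − (55.50 + 95.25) = 53.790 t/yr.
At steady state the output of the adjacent reservoir equals its input, 53.790 t/yr.
τ = M / F = 60770 / 53.790 = 1130 yr.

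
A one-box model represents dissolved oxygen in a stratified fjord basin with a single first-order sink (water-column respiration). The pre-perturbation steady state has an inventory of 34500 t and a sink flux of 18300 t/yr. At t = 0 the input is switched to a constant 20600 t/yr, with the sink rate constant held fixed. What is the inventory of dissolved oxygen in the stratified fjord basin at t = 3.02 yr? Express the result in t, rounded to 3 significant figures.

Residence time τ = M₀/F₀ = 1.885 yr. The eventual steady state is M_∞ = M₀·(F₁/F₀) = 34500 × 20600/18300 = 38836 t.
The anomaly ΔM(t) = M(t) − M_∞ decays as ΔM₀·e^(−t/τ) with ΔM₀ = 34500 − 38836 = −4336 t.
At t = 3.02 yr, e^(−t/τ) = e^(−1.602) = 0.2015, so ΔM = −873.8 t and M = 38836 − 873.8 = 37962 t.

38000 t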